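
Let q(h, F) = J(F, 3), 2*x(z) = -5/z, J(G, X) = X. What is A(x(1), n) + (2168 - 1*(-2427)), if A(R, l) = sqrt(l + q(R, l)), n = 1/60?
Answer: 4595 + sqrt(2715)/30 ≈ 4596.7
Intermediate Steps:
x(z) = -5/(2*z) (x(z) = (-5/z)/2 = -5/(2*z))
q(h, F) = 3
n = 1/60 ≈ 0.016667
A(R, l) = sqrt(3 + l) (A(R, l) = sqrt(l + 3) = sqrt(3 + l))
A(x(1), n) + (2168 - 1*(-2427)) = sqrt(3 + 1/60) + (2168 - 1*(-2427)) = sqrt(181/60) + (2168 + 2427) = sqrt(2715)/30 + 4595 = 4595 + sqrt(2715)/30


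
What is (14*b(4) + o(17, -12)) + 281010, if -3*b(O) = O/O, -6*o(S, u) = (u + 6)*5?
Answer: 843031/3 ≈ 2.8101e+5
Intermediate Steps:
o(S, u) = -5 - 5*u/6 (o(S, u) = -(u + 6)*5/6 = -(6 + u)*5/6 = -(30 + 5*u)/6 = -5 - 5*u/6)
b(O) = -⅓ (b(O) = -O/(3*O) = -⅓*1 = -⅓)
(14*b(4) + o(17, -12)) + 281010 = (14*(-⅓) + (-5 - ⅚*(-12))) + 281010 = (-14/3 + (-5 + 10)) + 281010 = (-14/3 + 5) + 281010 = ⅓ + 281010 = 843031/3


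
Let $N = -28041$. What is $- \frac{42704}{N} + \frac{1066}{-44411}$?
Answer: $\frac{1866635638}{1245328851} \approx 1.4989$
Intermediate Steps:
$- \frac{42704}{N} + \frac{1066}{-44411} = - \frac{42704}{-28041} + \frac{1066}{-44411} = \left(-42704\right) \left(- \frac{1}{28041}\right) + 1066 \left(- \frac{1}{44411}\right) = \frac{42704}{28041} - \frac{1066}{44411} = \frac{1866635638}{1245328851}$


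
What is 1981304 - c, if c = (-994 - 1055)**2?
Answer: -2217097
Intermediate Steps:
c = 4198401 (c = (-2049)**2 = 4198401)
1981304 - c = 1981304 - 1*4198401 = 1981304 - 4198401 = -2217097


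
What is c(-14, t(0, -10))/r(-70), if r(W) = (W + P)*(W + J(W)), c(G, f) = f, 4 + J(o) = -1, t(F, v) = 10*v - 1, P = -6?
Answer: -101/5700 ≈ -0.017719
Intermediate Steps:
t(F, v) = -1 + 10*v
J(o) = -5 (J(o) = -4 - 1 = -5)
r(W) = (-6 + W)*(-5 + W) (r(W) = (W - 6)*(W - 5) = (-6 + W)*(-5 + W))
c(-14, t(0, -10))/r(-70) = (-1 + 10*(-10))/(30 + (-70)² - 11*(-70)) = (-1 - 100)/(30 + 4900 + 770) = -101/5700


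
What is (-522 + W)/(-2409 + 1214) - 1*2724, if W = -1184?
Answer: -3253474/1195 ≈ -2722.6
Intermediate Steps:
(-522 + W)/(-2409 + 1214) - 1*2724 = (-522 - 1184)/(-2409 + 1214) - 1*2724 = -1706/(-1195) - 2724 = -1706*(-1/1195) - 2724 = 1706/1195 - 2724 = -3253474/1195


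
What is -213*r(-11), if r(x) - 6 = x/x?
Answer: -1491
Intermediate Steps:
r(x) = 7 (r(x) = 6 + x/x = 6 + 1 = 7)
-213*r(-11) = -213*7 = -1491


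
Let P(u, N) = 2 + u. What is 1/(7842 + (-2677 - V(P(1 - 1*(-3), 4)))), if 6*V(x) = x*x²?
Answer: 1/5129 ≈ 0.00019497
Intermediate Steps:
V(x) = x³/6 (V(x) = (x*x²)/6 = x³/6)
1/(7842 + (-2677 - V(P(1 - 1*(-3), 4)))) = 1/(7842 + (-2677 - (2 + (1 - 1*(-3)))³/6)) = 1/(7842 + (-2677 - (2 + (1 + 3))³/6)) = 1/(7842 + (-2677 - (2 + 4)³/6)) = 1/(7842 + (-2677 - 6³/6)) = 1/(7842 + (-2677 - 216/6)) = 1/(7842 + (-2677 - 1*36)) = 1/(7842 + (-2677 - 36)) = 1/(7842 - 2713) = 1/5129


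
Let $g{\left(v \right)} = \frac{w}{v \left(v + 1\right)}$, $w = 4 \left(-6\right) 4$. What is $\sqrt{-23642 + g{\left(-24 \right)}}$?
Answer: $\frac{i \sqrt{12506710}}{23} \approx 153.76 i$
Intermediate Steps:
$w = -96$ ($w = \left(-24\right) 4 = -96$)
$g{\left(v \right)} = - \frac{96}{v \left(1 + v\right)}$ ($g{\left(v \right)} = - \frac{96}{v \left(v + 1\right)} = - \frac{96}{v \left(1 + v\right)}$)
$\sqrt{-23642 + g{\left(-24 \right)}} = \sqrt{-23642 - \frac{96}{\left(-24\right) \left(1 - 24\right)}} = \sqrt{-23642 - - \frac{4}{-23}} = \sqrt{-23642 - \left(-4\right) \left(- \frac{1}{23}\right)} = \sqrt{-23642 - \frac{4}{23}} = \sqrt{- \frac{543770}{23}} = \frac{i \sqrt{12506710}}{23}$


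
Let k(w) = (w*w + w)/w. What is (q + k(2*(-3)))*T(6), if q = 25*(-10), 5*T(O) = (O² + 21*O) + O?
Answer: -8568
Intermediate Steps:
k(w) = (w + w²)/w (k(w) = (w² + w)/w = (w + w²)/w)
T(O) = O²/5 + 22*O/5 (T(O) = ((O² + 21*O) + O)/5 = (O² + 22*O)/5 = O²/5 + 22*O/5)
q = -250
(q + k(2*(-3)))*T(6) = (-250 + (1 + 2*(-3)))*((⅕)*6*(22 + 6)) = (-250 + (1 - 6))*((⅕)*6*28) = (-250 - 5)*(168/5) = -255*168/5 = -8568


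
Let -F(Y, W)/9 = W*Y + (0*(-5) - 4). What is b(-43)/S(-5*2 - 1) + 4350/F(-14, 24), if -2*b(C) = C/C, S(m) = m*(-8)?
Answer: 12709/8976 ≈ 1.4159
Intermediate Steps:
S(m) = -8*m
b(C) = -½ (b(C) = -C/(2*C) = -½*1 = -½)
F(Y, W) = 36 - 9*W*Y (F(Y, W) = -9*(W*Y + (0*(-5) - 4)) = -9*(W*Y + (0 - 4)) = -9*(W*Y - 4) = -9*(-4 + W*Y) = 36 - 9*W*Y)
b(-43)/S(-5*2 - 1) + 4350/F(-14, 24) = -(-1/(8*(-5*2 - 1)))/2 + 4350/(36 - 9*24*(-14)) = -(-1/(8*(-10 - 1)))/2 + 4350/(36 + 3024) = -1/(2*((-8*(-11)))) + 4350/3060 = -½/88 + 4350*(1/3060) = -½*1/88 + 145/102 = -1/176 + 145/102 = 12709/8976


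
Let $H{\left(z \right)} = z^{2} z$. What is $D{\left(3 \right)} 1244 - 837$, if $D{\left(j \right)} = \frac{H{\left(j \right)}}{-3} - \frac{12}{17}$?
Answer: $- \frac{219489}{17} \approx -12911.0$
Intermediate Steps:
$H{\left(z \right)} = z^{3}$
$D{\left(j \right)} = - \frac{12}{17} - \frac{j^{3}}{3}$ ($D{\left(j \right)} = \frac{j^{3}}{-3} - \frac{12}{17} = j^{3} \left(- \frac{1}{3}\right) - \frac{12}{17} = - \frac{j^{3}}{3} - \frac{12}{17} = - \frac{12}{17} - \frac{j^{3}}{3}$)
$D{\left(3 \right)} 1244 - 837 = \left(- \frac{12}{17} - \frac{3^{3}}{3}\right) 1244 - 837 = \left(- \frac{12}{17} - 9\right) 1244 - 837 = \left(- \frac{165}{17}\right) 1244 - 837 = - \frac{205260}{17} - 837 = - \frac{219489}{17}$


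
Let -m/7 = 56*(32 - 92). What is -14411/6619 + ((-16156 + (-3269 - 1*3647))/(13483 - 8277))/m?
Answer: -7878166687/3618143970 ≈ -2.1774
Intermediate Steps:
m = 23520 (m = -392*(32 - 92) = -392*(-60) = -7*(-3360) = 23520)
-14411/6619 + ((-16156 + (-3269 - 1*3647))/(13483 - 8277))/m = -14411/6619 + ((-16156 + (-3269 - 1*3647))/(13483 - 8277))/23520 = -14411*1/6619 + ((-16156 + (-3269 - 3647))/5206)*(1/23520) = -14411/6619 + ((-16156 - 6916)*(1/5206))*(1/23520) = -14411/6619 - 23072*1/5206*(1/23520) = -14411/6619 - 11536/2603*1/23520 = -14411/6619 - 103/546630 = -7878166687/3618143970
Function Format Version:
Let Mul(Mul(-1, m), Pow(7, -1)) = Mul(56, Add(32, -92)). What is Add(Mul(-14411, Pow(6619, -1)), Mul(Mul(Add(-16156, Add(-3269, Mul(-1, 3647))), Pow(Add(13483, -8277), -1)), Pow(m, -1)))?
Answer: Rational(-7878166687, 3618143970) ≈ -2.1774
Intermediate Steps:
m = 23520 (m = Mul(-7, Mul(56, Add(32, -92))) = Mul(-7, Mul(56, -60)) = Mul(-7, -3360) = 23520)
Add(Mul(-14411, Pow(6619, -1)), Mul(Mul(Add(-16156, Add(-3269, Mul(-1, 3647))), Pow(Add(13483, -8277), -1)), Pow(m, -1))) = Add(Mul(-14411, Pow(6619, -1)), Mul(Mul(Add(-16156, Add(-3269, Mul(-1, 3647))), Pow(Add(13483, -8277), -1)), Pow(23520, -1))) = Add(Mul(-14411, Rational(1, 6619)), Mul(Mul(Add(-16156, Add(-3269, -3647)), Pow(5206, -1)), Rational(1, 23520))) = Add(Rational(-14411, 6619), Mul(Mul(Add(-16156, -6916), Rational(1, 5206)), Rational(1, 23520))) = Add(Rational(-14411, 6619), Mul(Mul(-23072, Rational(1, 5206)), Rational(1, 23520))) = Add(Rational(-14411, 6619), Mul(Rational(-11536, 2603), Rational(1, 23520))) = Add(Rational(-14411, 6619), Rational(-103, 546630)) = Rational(-7878166687, 3618143970)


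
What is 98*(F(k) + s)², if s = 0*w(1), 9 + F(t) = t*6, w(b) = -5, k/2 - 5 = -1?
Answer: 149058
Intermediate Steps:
k = 8 (k = 10 + 2*(-1) = 10 - 2 = 8)
F(t) = -9 + 6*t (F(t) = -9 + t*6 = -9 + 6*t)
s = 0 (s = 0*(-5) = 0)
98*(F(k) + s)² = 98*((-9 + 6*8) + 0)² = 98*((-9 + 48) + 0)² = 98*(39 + 0)² = 98*39² = 98*1521 = 149058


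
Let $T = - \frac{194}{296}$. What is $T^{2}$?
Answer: $\frac{9409}{21904} \approx 0.42956$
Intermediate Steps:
$T = - \frac{97}{148}$ ($T = \left(-194\right) \frac{1}{296} = - \frac{97}{148} \approx -0.65541$)
$T^{2} = \left(- \frac{97}{148}\right)^{2} = \frac{9409}{21904}$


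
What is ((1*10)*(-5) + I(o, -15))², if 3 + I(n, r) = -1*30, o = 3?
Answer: 6889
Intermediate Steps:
I(n, r) = -33 (I(n, r) = -3 - 1*30 = -3 - 30 = -33)
((1*10)*(-5) + I(o, -15))² = ((1*10)*(-5) - 33)² = (10*(-5) - 33)² = (-50 - 33)² = (-83)² = 6889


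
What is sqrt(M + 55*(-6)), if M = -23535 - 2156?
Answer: I*sqrt(26021) ≈ 161.31*I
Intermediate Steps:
M = -25691
sqrt(M + 55*(-6)) = sqrt(-25691 + 55*(-6)) = sqrt(-25691 - 330) = sqrt(-26021) = I*sqrt(26021)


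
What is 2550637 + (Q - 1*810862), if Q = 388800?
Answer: 2128575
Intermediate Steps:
2550637 + (Q - 1*810862) = 2550637 + (388800 - 1*810862) = 2550637 + (388800 - 810862) = 2550637 - 422062 = 2128575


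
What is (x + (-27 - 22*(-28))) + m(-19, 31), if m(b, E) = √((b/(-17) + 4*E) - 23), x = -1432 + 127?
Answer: -716 + 2*√7378/17 ≈ -705.89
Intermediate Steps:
x = -1305
m(b, E) = √(-23 + 4*E - b/17) (m(b, E) = √((-b/17 + 4*E) - 23) = √((4*E - b/17) - 23) = √(-23 + 4*E - b/17))
(x + (-27 - 22*(-28))) + m(-19, 31) = (-1305 + (-27 - 22*(-28))) + √(-6647 - 17*(-19) + 1156*31)/17 = (-1305 + (-27 + 616)) + √(-6647 + 323 + 35836)/17 = (-1305 + 589) + √29512/17 = -716 + (2*√7378)/17 = -716 + 2*√7378/17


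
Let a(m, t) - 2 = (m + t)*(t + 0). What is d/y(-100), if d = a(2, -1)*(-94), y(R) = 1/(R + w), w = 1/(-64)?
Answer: 300847/32 ≈ 9401.5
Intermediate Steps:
a(m, t) = 2 + t*(m + t) (a(m, t) = 2 + (m + t)*(t + 0) = 2 + (m + t)*t = 2 + t*(m + t))
w = -1/64 ≈ -0.015625
y(R) = 1/(-1/64 + R) (y(R) = 1/(R - 1/64) = 1/(-1/64 + R))
d = -94 (d = (2 + (-1)² + 2*(-1))*(-94) = (2 + 1 - 2)*(-94) = 1*(-94) = -94)
d/y(-100) = -94/(64/(-1 + 64*(-100))) = -94/(64/(-1 - 6400)) = -94/(64/(-6401)) = -94/(64*(-1/6401)) = -94/(-64/6401) = -94*(-6401/64) = 300847/32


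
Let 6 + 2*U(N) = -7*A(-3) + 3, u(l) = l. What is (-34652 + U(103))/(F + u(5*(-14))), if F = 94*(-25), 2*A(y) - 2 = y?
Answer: 138607/9680 ≈ 14.319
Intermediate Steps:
A(y) = 1 + y/2
F = -2350
U(N) = ¼ (U(N) = -3 + (-7*(1 + (½)*(-3)) + 3)/2 = -3 + (-7*(1 - 3/2) + 3)/2 = -3 + (-7*(-½) + 3)/2 = -3 + (7/2 + 3)/2 = -3 + (½)*(13/2) = -3 + 13/4 = ¼)
(-34652 + U(103))/(F + u(5*(-14))) = (-34652 + ¼)/(-2350 + 5*(-14)) = -138607/(4*(-2350 - 70)) = -138607/4/(-2420) = -138607/4*(-1/2420) = 138607/9680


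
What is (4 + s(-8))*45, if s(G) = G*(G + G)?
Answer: 5940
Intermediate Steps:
s(G) = 2*G² (s(G) = G*(2*G) = 2*G²)
(4 + s(-8))*45 = (4 + 2*(-8)²)*45 = (4 + 2*64)*45 = (4 + 128)*45 = 132*45 = 5940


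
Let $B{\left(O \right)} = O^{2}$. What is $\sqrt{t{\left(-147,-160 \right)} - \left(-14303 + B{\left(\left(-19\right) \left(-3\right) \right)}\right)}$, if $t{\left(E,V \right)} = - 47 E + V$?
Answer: $\sqrt{17803} \approx 133.43$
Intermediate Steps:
$t{\left(E,V \right)} = V - 47 E$
$\sqrt{t{\left(-147,-160 \right)} - \left(-14303 + B{\left(\left(-19\right) \left(-3\right) \right)}\right)} = \sqrt{\left(-160 - -6909\right) + \left(14303 - \left(\left(-19\right) \left(-3\right)\right)^{2}\right)} = \sqrt{\left(-160 + 6909\right) + \left(14303 - 57^{2}\right)} = \sqrt{6749 + \left(14303 - 3249\right)} = \sqrt{6749 + 11054} = \sqrt{17803}$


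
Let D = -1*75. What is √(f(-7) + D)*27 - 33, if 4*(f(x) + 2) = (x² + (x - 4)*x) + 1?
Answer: -33 + 27*I*√181/2 ≈ -33.0 + 181.62*I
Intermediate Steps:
f(x) = -7/4 + x²/4 + x*(-4 + x)/4 (f(x) = -2 + ((x² + (x - 4)*x) + 1)/4 = -2 + ((x² + (-4 + x)*x) + 1)/4 = -2 + ((x² + x*(-4 + x)) + 1)/4 = -2 + (1 + x² + x*(-4 + x))/4 = -2 + (¼ + x²/4 + x*(-4 + x)/4) = -7/4 + x²/4 + x*(-4 + x)/4)
D = -75
√(f(-7) + D)*27 - 33 = √((-7/4 + (½)*(-7)² - 1*(-7)) - 75)*27 - 33 = √((-7/4 + (½)*49 + 7) - 75)*27 - 33 = √((-7/4 + 49/2 + 7) - 75)*27 - 33 = √(119/4 - 75)*27 - 33 = √(-181/4)*27 - 33 = (I*√181/2)*27 - 33 = 27*I*√181/2 - 33 = -33 + 27*I*√181/2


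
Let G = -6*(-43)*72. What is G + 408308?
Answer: 426884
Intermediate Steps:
G = 18576 (G = 258*72 = 18576)
G + 408308 = 18576 + 408308 = 426884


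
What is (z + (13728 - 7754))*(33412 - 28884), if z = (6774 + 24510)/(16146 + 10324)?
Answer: 358081176896/13235 ≈ 2.7056e+7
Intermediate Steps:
z = 15642/13235 (z = 31284/26470 = 31284*(1/26470) = 15642/13235 ≈ 1.1819)
(z + (13728 - 7754))*(33412 - 28884) = (15642/13235 + (13728 - 7754))*(33412 - 28884) = (15642/13235 + 5974)*4528 = (79081532/13235)*4528 = 358081176896/13235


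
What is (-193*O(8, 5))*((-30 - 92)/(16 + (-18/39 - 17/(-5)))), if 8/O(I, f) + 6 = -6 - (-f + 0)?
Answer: -12243920/8617 ≈ -1420.9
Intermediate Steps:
O(I, f) = 8/(-12 + f) (O(I, f) = 8/(-6 + (-6 - (-f + 0))) = 8/(-6 + (-6 - (-1)*f)) = 8/(-6 + (-6 + f)) = 8/(-12 + f))
(-193*O(8, 5))*((-30 - 92)/(16 + (-18/39 - 17/(-5)))) = (-1544/(-12 + 5))*((-30 - 92)/(16 + (-18/39 - 17/(-5)))) = (-1544/(-7))*(-122/(16 + (-18*1/39 - 17*(-1/5)))) = (-1544*(-1)/7)*(-122/(16 + (-6/13 + 17/5))) = (-193*(-8/7))*(-122/(16 + 191/65)) = 1544*(-122/1231/65)/7 = 1544*(-122*65/1231)/7 = (1544/7)*(-7930/1231) = -12243920/8617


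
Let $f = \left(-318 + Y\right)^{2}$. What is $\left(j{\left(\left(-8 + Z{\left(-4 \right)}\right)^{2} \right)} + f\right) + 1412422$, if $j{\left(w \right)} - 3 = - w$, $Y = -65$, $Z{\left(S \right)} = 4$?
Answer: $1559098$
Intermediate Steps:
$f = 146689$ ($f = \left(-318 - 65\right)^{2} = \left(-383\right)^{2} = 146689$)
$j{\left(w \right)} = 3 - w$
$\left(j{\left(\left(-8 + Z{\left(-4 \right)}\right)^{2} \right)} + f\right) + 1412422 = \left(\left(3 - \left(-8 + 4\right)^{2}\right) + 146689\right) + 1412422 = \left(\left(3 - \left(-4\right)^{2}\right) + 146689\right) + 1412422 = \left(\left(3 - 16\right) + 146689\right) + 1412422 = \left(-13 + 146689\right) + 1412422 = 146676 + 1412422 = 1559098$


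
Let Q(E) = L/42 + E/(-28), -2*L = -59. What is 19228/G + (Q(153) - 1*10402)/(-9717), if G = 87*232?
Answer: 694554977/343223874 ≈ 2.0236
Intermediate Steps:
L = 59/2 (L = -½*(-59) = 59/2 ≈ 29.500)
Q(E) = 59/84 - E/28 (Q(E) = (59/2)/42 + E/(-28) = (59/2)*(1/42) + E*(-1/28) = 59/84 - E/28)
G = 20184
19228/G + (Q(153) - 1*10402)/(-9717) = 19228/20184 + ((59/84 - 1/28*153) - 1*10402)/(-9717) = 19228*(1/20184) + ((59/84 - 153/28) - 10402)*(-1/9717) = 4807/5046 + (-100/21 - 10402)*(-1/9717) = 4807/5046 - 218542/21*(-1/9717) = 4807/5046 + 218542/204057 = 694554977/343223874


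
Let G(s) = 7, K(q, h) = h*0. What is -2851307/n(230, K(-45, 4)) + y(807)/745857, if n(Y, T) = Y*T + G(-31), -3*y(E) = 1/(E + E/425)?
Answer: -44761832608524821/109890947646 ≈ -4.0733e+5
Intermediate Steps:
K(q, h) = 0
y(E) = -425/(1278*E) (y(E) = -1/(3*(E + E/425)) = -425/(426*E)/3 = -425/(1278*E))
n(Y, T) = 7 + T*Y (n(Y, T) = Y*T + 7 = T*Y + 7 = 7 + T*Y)
-2851307/n(230, K(-45, 4)) + y(807)/745857 = -2851307/(7 + 0*230) - 425/1278/807/745857 = -2851307/(7 + 0) - 425/1278*1/807*(1/745857) = -2851307/7 - 425/1031346*1/745857 = -2851307*⅐ - 425/769236633522 = -2851307/7 - 425/769236633522 = -44761832608524821/109890947646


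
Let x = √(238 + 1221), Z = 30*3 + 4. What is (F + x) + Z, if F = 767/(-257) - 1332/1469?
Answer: 34019055/377533 + √1459 ≈ 128.31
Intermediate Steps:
Z = 94 (Z = 90 + 4 = 94)
F = -1469047/377533 (F = 767*(-1/257) - 1332*1/1469 = -767/257 - 1332/1469 = -1469047/377533 ≈ -3.8912)
x = √1459 ≈ 38.197
(F + x) + Z = (-1469047/377533 + √1459) + 94 = 34019055/377533 + √1459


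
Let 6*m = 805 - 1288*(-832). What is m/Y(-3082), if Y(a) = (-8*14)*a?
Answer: 6661/12864 ≈ 0.51780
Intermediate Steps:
Y(a) = -112*a
m = 1072421/6 (m = (805 - 1288*(-832))/6 = (805 + 1071616)/6 = (1/6)*1072421 = 1072421/6 ≈ 1.7874e+5)
m/Y(-3082) = 1072421/(6*((-112*(-3082)))) = (1072421/6)/345184 = (1072421/6)*(1/345184) = 6661/12864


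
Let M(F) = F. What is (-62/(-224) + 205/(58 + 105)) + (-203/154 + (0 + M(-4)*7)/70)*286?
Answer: -44714927/91280 ≈ -489.87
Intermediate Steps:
(-62/(-224) + 205/(58 + 105)) + (-203/154 + (0 + M(-4)*7)/70)*286 = (-62/(-224) + 205/(58 + 105)) + (-203/154 + (0 - 4*7)/70)*286 = (-62*(-1/224) + 205/163) + (-203*1/154 + (0 - 28)*(1/70))*286 = (31/112 + 205*(1/163)) + (-29/22 - 28*1/70)*286 = (31/112 + 205/163) + (-29/22 - ⅖)*286 = 28013/18256 - 189/110*286 = 28013/18256 - 2457/5 = -44714927/91280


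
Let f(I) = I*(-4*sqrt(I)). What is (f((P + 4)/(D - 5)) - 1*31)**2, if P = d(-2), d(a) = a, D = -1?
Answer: 25931/27 - 248*I*sqrt(3)/9 ≈ 960.41 - 47.728*I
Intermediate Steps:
P = -2
f(I) = -4*I**(3/2)
(f((P + 4)/(D - 5)) - 1*31)**2 = (-4*(-2 + 4)**(3/2)*(-I*sqrt(6)/36) - 1*31)**2 = (-4*2*sqrt(2)*(-I*sqrt(6)/36) - 31)**2 = (-4*(-I*sqrt(3)/9) - 31)**2 = (-(-4)*I*sqrt(3)/9 - 31)**2 = (4*I*sqrt(3)/9 - 31)**2 = (-31 + 4*I*sqrt(3)/9)**2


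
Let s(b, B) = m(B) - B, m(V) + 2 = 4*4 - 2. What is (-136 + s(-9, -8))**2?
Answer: 13456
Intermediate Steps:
m(V) = 12 (m(V) = -2 + (4*4 - 2) = -2 + (16 - 2) = -2 + 14 = 12)
s(b, B) = 12 - B
(-136 + s(-9, -8))**2 = (-136 + (12 - 1*(-8)))**2 = (-136 + (12 + 8))**2 = (-136 + 20)**2 = (-116)**2 = 13456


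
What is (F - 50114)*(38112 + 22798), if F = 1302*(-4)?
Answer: -3369663020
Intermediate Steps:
F = -5208
(F - 50114)*(38112 + 22798) = (-5208 - 50114)*(38112 + 22798) = -55322*60910 = -3369663020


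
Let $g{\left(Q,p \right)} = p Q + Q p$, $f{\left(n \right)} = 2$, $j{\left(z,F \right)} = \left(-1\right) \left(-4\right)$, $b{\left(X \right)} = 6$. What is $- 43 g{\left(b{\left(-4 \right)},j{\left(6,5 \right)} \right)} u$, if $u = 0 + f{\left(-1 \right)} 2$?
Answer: $-8256$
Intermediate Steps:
$j{\left(z,F \right)} = 4$
$g{\left(Q,p \right)} = 2 Q p$ ($g{\left(Q,p \right)} = Q p + Q p = 2 Q p$)
$u = 4$ ($u = 0 + 2 \cdot 2 = 0 + 4 = 4$)
$- 43 g{\left(b{\left(-4 \right)},j{\left(6,5 \right)} \right)} u = - 43 \cdot 2 \cdot 6 \cdot 4 \cdot 4 = \left(-43\right) 48 \cdot 4 = \left(-2064\right) 4 = -8256$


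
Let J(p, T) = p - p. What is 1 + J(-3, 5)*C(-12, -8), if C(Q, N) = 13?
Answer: 1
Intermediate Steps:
J(p, T) = 0
1 + J(-3, 5)*C(-12, -8) = 1 + 0*13 = 1 + 0 = 1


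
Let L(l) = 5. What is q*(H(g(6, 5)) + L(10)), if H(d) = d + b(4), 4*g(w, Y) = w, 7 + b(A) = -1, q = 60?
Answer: -90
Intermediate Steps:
b(A) = -8 (b(A) = -7 - 1 = -8)
g(w, Y) = w/4
H(d) = -8 + d (H(d) = d - 8 = -8 + d)
q*(H(g(6, 5)) + L(10)) = 60*((-8 + (¼)*6) + 5) = 60*((-8 + 3/2) + 5) = 60*(-13/2 + 5) = 60*(-3/2) = -90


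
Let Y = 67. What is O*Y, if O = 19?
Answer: 1273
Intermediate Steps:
O*Y = 19*67 = 1273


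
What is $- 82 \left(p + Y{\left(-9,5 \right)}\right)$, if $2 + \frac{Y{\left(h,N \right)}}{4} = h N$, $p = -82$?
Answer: $22140$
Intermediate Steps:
$Y{\left(h,N \right)} = -8 + 4 N h$ ($Y{\left(h,N \right)} = -8 + 4 h N = -8 + 4 N h$)
$- 82 \left(p + Y{\left(-9,5 \right)}\right) = - 82 \left(-82 + \left(-8 + 4 \cdot 5 \left(-9\right)\right)\right) = - 82 \left(-82 - 188\right) = \left(-82\right) \left(-270\right) = 22140$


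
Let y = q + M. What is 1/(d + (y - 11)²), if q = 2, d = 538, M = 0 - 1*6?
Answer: 1/763 ≈ 0.0013106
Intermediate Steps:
M = -6 (M = 0 - 6 = -6)
y = -4 (y = 2 - 6 = -4)
1/(d + (y - 11)²) = 1/(538 + (-4 - 11)²) = 1/(538 + (-15)²) = 1/(538 + 225) = 1/763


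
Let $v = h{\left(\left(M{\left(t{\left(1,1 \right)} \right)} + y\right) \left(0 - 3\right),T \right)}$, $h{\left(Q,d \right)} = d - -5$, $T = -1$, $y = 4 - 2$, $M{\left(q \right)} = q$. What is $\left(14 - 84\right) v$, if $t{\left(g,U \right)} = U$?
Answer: $-280$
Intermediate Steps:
$y = 2$ ($y = 4 - 2 = 2$)
$h{\left(Q,d \right)} = 5 + d$ ($h{\left(Q,d \right)} = d + 5 = 5 + d$)
$v = 4$ ($v = 5 - 1 = 4$)
$\left(14 - 84\right) v = \left(14 - 84\right) 4 = \left(-70\right) 4 = -280$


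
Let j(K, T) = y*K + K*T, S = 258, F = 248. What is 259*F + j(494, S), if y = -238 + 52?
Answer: 99800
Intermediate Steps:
y = -186
j(K, T) = -186*K + K*T
259*F + j(494, S) = 259*248 + 494*(-186 + 258) = 64232 + 494*72 = 64232 + 35568 = 99800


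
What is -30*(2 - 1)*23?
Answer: -690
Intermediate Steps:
-30*(2 - 1)*23 = -30*23 = -690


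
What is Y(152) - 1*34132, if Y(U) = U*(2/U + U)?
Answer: -11026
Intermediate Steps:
Y(U) = U*(U + 2/U)
Y(152) - 1*34132 = (2 + 152²) - 1*34132 = (2 + 23104) - 34132 = 23106 - 34132 = -11026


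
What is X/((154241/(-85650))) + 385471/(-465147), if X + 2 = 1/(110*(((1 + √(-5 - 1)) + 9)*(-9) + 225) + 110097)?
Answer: 3899381760085559371/13833123750339275403 - 3140500*I*√6/89217755356947 ≈ 0.28189 - 8.6223e-8*I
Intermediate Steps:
X = -2 + 1/(124947 - 990*I*√6) (X = -2 + 1/(110*(((1 + √(-5 - 1)) + 9)*(-9) + 225) + 110097) = -2 + 1/(110*(((1 + √(-6)) + 9)*(-9) + 225) + 110097) = -2 + 1/(110*(((1 + I*√6) + 9)*(-9) + 225) + 110097) = -2 + 1/(110*((10 + I*√6)*(-9) + 225) + 110097) = -2 + 1/(110*((-90 - 9*I*√6) + 225) + 110097) = -2 + 1/(110*(135 - 9*I*√6) + 110097) = -2 + 1/((14850 - 990*I*√6) + 110097) = -2 + 1/(124947 - 990*I*√6) ≈ -2.0 + 1.5527e-7*I)
X/((154241/(-85650))) + 385471/(-465147) = (-3470571319/1735292601 + 110*I*√6/1735292601)/((154241/(-85650))) + 385471/(-465147) = (-3470571319/1735292601 + 110*I*√6/1735292601)/((154241*(-1/85650))) + 385471*(-1/465147) = (-3470571319/1735292601 + 110*I*√6/1735292601)/(-154241/85650) - 385471/465147 = (-3470571319/1735292601 + 110*I*√6/1735292601)*(-85650/154241) - 385471/465147 = (99084811157450/89217755356947 - 3140500*I*√6/89217755356947) - 385471/465147 = 3899381760085559371/13833123750339275403 - 3140500*I*√6/89217755356947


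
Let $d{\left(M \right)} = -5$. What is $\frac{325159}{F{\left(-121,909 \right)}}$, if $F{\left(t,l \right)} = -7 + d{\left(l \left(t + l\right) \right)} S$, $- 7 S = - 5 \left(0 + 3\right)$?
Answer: $- \frac{73423}{4} \approx -18356.0$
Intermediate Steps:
$S = \frac{15}{7}$ ($S = - \frac{\left(-5\right) \left(0 + 3\right)}{7} = - \frac{\left(-5\right) 3}{7} = \left(- \frac{1}{7}\right) \left(-15\right) = \frac{15}{7} \approx 2.1429$)
$F{\left(t,l \right)} = - \frac{124}{7}$ ($F{\left(t,l \right)} = -7 - \frac{75}{7} = - \frac{124}{7}$)
$\frac{325159}{F{\left(-121,909 \right)}} = \frac{325159}{- \frac{124}{7}} = 325159 \left(- \frac{7}{124}\right) = - \frac{73423}{4}$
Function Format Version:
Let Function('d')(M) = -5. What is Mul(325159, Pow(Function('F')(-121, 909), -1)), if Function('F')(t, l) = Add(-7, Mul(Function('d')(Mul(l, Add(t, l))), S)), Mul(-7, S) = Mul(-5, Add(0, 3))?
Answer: Rational(-73423, 4) ≈ -18356.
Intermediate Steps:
S = Rational(15, 7) (S = Mul(Rational(-1, 7), Mul(-5, Add(0, 3))) = Mul(Rational(-1, 7), Mul(-5, 3)) = Mul(Rational(-1, 7), -15) = Rational(15, 7) ≈ 2.1429)
Function('F')(t, l) = Rational(-124, 7) (Function('F')(t, l) = Add(-7, Mul(-5, Rational(15, 7))) = Add(-7, Rational(-75, 7)) = Rational(-124, 7))
Mul(325159, Pow(Function('F')(-121, 909), -1)) = Mul(325159, Pow(Rational(-124, 7), -1)) = Mul(325159, Rational(-7, 124)) = Rational(-73423, 4)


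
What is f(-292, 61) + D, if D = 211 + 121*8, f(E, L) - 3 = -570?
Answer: 612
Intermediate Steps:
f(E, L) = -567 (f(E, L) = 3 - 570 = -567)
D = 1179 (D = 211 + 968 = 1179)
f(-292, 61) + D = -567 + 1179 = 612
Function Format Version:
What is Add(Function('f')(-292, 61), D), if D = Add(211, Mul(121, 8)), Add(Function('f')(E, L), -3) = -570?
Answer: 612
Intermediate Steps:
Function('f')(E, L) = -567 (Function('f')(E, L) = Add(3, -570) = -567)
D = 1179 (D = Add(211, 968) = 1179)
Add(Function('f')(-292, 61), D) = Add(-567, 1179) = 612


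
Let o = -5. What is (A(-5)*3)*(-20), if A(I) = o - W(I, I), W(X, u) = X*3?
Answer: -600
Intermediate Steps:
W(X, u) = 3*X
A(I) = -5 - 3*I
(A(-5)*3)*(-20) = ((-5 - 3*(-5))*3)*(-20) = ((-5 + 15)*3)*(-20) = (10*3)*(-20) = 30*(-20) = -600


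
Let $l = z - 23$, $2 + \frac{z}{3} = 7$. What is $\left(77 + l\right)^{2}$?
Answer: $4761$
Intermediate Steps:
$z = 15$ ($z = -6 + 3 \cdot 7 = -6 + 21 = 15$)
$l = -8$ ($l = 15 - 23 = -8$)
$\left(77 + l\right)^{2} = \left(77 - 8\right)^{2} = 69^{2} = 4761$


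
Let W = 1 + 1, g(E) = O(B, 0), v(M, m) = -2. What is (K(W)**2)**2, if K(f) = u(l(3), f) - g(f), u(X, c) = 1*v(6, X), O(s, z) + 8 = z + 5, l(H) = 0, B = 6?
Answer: 1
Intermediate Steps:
O(s, z) = -3 + z (O(s, z) = -8 + (z + 5) = -8 + (5 + z) = -3 + z)
g(E) = -3 (g(E) = -3 + 0 = -3)
u(X, c) = -2 (u(X, c) = 1*(-2) = -2)
W = 2
K(f) = 1 (K(f) = -2 - 1*(-3) = -2 + 3 = 1)
(K(W)**2)**2 = (1**2)**2 = 1**2 = 1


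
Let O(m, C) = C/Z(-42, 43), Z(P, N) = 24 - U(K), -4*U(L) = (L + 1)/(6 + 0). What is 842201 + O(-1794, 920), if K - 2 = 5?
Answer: 61483433/73 ≈ 8.4224e+5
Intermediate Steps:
K = 7 (K = 2 + 5 = 7)
U(L) = -1/24 - L/24 (U(L) = -(L + 1)/(4*(6 + 0)) = -(1 + L)/(4*6) = -(1/6 + L/6)/4 = -1/24 - L/24)
Z(P, N) = 73/3 (Z(P, N) = 24 - (-1/24 - 1/24*7) = 24 - (-1/24 - 7/24) = 24 - 1*(-1/3) = 24 + 1/3 = 73/3)
O(m, C) = 3*C/73 (O(m, C) = C/(73/3) = C*(3/73) = 3*C/73)
842201 + O(-1794, 920) = 842201 + (3/73)*920 = 842201 + 2760/73 = 61483433/73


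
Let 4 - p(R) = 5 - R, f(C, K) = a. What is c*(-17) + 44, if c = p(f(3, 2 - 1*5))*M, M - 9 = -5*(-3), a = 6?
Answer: -1996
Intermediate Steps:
f(C, K) = 6
p(R) = -1 + R (p(R) = 4 - (5 - R) = 4 + (-5 + R) = -1 + R)
M = 24 (M = 9 - 5*(-3) = 9 + 15 = 24)
c = 120 (c = (-1 + 6)*24 = 5*24 = 120)
c*(-17) + 44 = 120*(-17) + 44 = -2040 + 44 = -1996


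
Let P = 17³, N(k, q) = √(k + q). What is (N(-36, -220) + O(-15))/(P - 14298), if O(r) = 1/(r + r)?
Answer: 1/281550 - 16*I/9385 ≈ 3.5518e-6 - 0.0017048*I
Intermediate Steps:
O(r) = 1/(2*r)
P = 4913
(N(-36, -220) + O(-15))/(P - 14298) = (√(-36 - 220) + (½)/(-15))/(4913 - 14298) = (√(-256) + (½)*(-1/15))/(-9385) = (16*I - 1/30)*(-1/9385) = (-1/30 + 16*I)*(-1/9385) = 1/281550 - 16*I/9385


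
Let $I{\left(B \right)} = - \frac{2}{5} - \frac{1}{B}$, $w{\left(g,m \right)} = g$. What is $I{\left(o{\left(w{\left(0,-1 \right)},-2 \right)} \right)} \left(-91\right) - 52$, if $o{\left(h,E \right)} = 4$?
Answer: $\frac{143}{20} \approx 7.15$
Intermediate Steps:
$I{\left(B \right)} = - \frac{2}{5} - \frac{1}{B}$ ($I{\left(B \right)} = \left(-2\right) \frac{1}{5} - \frac{1}{B} = - \frac{2}{5} - \frac{1}{B}$)
$I{\left(o{\left(w{\left(0,-1 \right)},-2 \right)} \right)} \left(-91\right) - 52 = \left(- \frac{2}{5} - \frac{1}{4}\right) \left(-91\right) - 52 = \left(- \frac{13}{20}\right) \left(-91\right) - 52 = \frac{1183}{20} - 52 = \frac{143}{20}$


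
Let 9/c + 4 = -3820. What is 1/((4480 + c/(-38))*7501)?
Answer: 145312/4883134265269 ≈ 2.9758e-8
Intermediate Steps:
c = -9/3824 (c = 9/(-4 - 3820) = 9/(-3824) = 9*(-1/3824) = -9/3824 ≈ -0.0023536)
1/((4480 + c/(-38))*7501) = 1/((4480 - 9/3824/(-38))*7501) = (1/7501)/(4480 - 9/3824*(-1/38)) = (1/7501)/(4480 + 9/145312) = (1/7501)/(650997769/145312) = (145312/650997769)*(1/7501) = 145312/4883134265269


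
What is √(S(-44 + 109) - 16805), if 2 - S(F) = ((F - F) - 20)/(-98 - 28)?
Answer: I*√7410193/21 ≈ 129.63*I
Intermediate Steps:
S(F) = 116/63 (S(F) = 2 - ((F - F) - 20)/(-98 - 28) = 2 - (0 - 20)/(-126) = 2 - (-20)*(-1)/126 = 2 - 1*10/63 = 2 - 10/63 = 116/63)
√(S(-44 + 109) - 16805) = √(116/63 - 16805) = √(-1058599/63) = I*√7410193/21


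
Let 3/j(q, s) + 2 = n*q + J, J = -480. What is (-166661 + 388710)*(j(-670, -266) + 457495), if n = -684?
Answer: 46506008289390637/457798 ≈ 1.0159e+11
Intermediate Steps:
j(q, s) = 3/(-482 - 684*q) (j(q, s) = 3/(-2 + (-684*q - 480)) = 3/(-2 + (-480 - 684*q)) = 3/(-482 - 684*q))
(-166661 + 388710)*(j(-670, -266) + 457495) = (-166661 + 388710)*(-3/(482 + 684*(-670)) + 457495) = 222049*(-3/(482 - 458280) + 457495) = 222049*(-3/(-457798) + 457495) = 222049*(-3*(-1/457798) + 457495) = 222049*(3/457798 + 457495) = 222049*(209440296013/457798) = 46506008289390637/457798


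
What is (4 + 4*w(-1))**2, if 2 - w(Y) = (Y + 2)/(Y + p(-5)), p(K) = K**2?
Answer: 5041/36 ≈ 140.03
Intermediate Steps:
w(Y) = 2 - (2 + Y)/(25 + Y) (w(Y) = 2 - (Y + 2)/(Y + (-5)**2) = 2 - (2 + Y)/(Y + 25) = 2 - (2 + Y)/(25 + Y))
(4 + 4*w(-1))**2 = (4 + 4*((48 - 1)/(25 - 1)))**2 = (4 + 4*(47/24))**2 = (4 + 47/6)**2 = (71/6)**2 = 5041/36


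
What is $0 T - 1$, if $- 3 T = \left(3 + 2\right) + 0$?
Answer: $-1$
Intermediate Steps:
$T = - \frac{5}{3}$ ($T = - \frac{\left(3 + 2\right) + 0}{3} = - \frac{5 + 0}{3} = \left(- \frac{1}{3}\right) 5 = - \frac{5}{3} \approx -1.6667$)
$0 T - 1 = 0 \left(- \frac{5}{3}\right) - 1 = 0 - 1 = -1$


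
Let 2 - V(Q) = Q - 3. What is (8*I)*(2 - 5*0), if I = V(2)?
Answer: 48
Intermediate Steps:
V(Q) = 5 - Q (V(Q) = 2 - (Q - 3) = 2 - (-3 + Q) = 2 + (3 - Q) = 5 - Q)
I = 3 (I = 5 - 1*2 = 5 - 2 = 3)
(8*I)*(2 - 5*0) = (8*3)*(2 - 5*0) = 24*(2 + 0) = 24*2 = 48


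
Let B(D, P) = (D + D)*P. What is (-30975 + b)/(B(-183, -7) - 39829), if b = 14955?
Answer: 16020/37267 ≈ 0.42987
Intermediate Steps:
B(D, P) = 2*D*P (B(D, P) = (2*D)*P = 2*D*P)
(-30975 + b)/(B(-183, -7) - 39829) = (-30975 + 14955)/(2*(-183)*(-7) - 39829) = -16020/(2562 - 39829) = -16020/(-37267) = -16020*(-1/37267) = 16020/37267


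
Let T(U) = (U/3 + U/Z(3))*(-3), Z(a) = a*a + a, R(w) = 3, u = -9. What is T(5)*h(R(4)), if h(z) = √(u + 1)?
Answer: -25*I*√2/2 ≈ -17.678*I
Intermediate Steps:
Z(a) = a + a² (Z(a) = a² + a = a + a²)
h(z) = 2*I*√2 (h(z) = √(-9 + 1) = √(-8) = 2*I*√2)
T(U) = -5*U/4 (T(U) = (U/3 + U/((3*(1 + 3))))*(-3) = (U*(⅓) + U/((3*4)))*(-3) = (U/3 + U/12)*(-3) = (5*U/12)*(-3) = -5*U/4)
T(5)*h(R(4)) = (-5/4*5)*(2*I*√2) = -25*I*√2/2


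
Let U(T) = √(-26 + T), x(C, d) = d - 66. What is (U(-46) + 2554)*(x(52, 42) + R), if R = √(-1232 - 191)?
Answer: 2*(-24 + I*√1423)*(1277 + 3*I*√2) ≈ -61616.0 + 96140.0*I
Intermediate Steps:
x(C, d) = -66 + d
R = I*√1423 (R = √(-1423) = I*√1423 ≈ 37.723*I)
(U(-46) + 2554)*(x(52, 42) + R) = (√(-26 - 46) + 2554)*((-66 + 42) + I*√1423) = (√(-72) + 2554)*(-24 + I*√1423) = (6*I*√2 + 2554)*(-24 + I*√1423) = (2554 + 6*I*√2)*(-24 + I*√1423) = (-24 + I*√1423)*(2554 + 6*I*√2)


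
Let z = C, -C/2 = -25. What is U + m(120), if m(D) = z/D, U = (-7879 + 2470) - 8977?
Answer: -172627/12 ≈ -14386.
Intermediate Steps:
C = 50 (C = -2*(-25) = 50)
U = -14386 (U = -5409 - 8977 = -14386)
z = 50
m(D) = 50/D
U + m(120) = -14386 + 50/120 = -14386 + 50*(1/120) = -14386 + 5/12 = -172627/12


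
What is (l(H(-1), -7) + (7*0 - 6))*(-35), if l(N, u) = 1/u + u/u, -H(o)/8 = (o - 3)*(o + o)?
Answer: 180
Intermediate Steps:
H(o) = -16*o*(-3 + o) (H(o) = -8*(o - 3)*(o + o) = -8*(-3 + o)*2*o = -16*o*(-3 + o))
l(N, u) = 1 + 1/u (l(N, u) = 1/u + 1 = 1 + 1/u)
(l(H(-1), -7) + (7*0 - 6))*(-35) = ((1 - 7)/(-7) + (7*0 - 6))*(-35) = (-⅐*(-6) + (0 - 6))*(-35) = (6/7 - 6)*(-35) = -36/7*(-35) = 180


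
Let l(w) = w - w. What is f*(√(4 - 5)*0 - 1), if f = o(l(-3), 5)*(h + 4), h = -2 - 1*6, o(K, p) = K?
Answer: 0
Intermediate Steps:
l(w) = 0
h = -8 (h = -2 - 6 = -8)
f = 0 (f = 0*(-8 + 4) = 0*(-4) = 0)
f*(√(4 - 5)*0 - 1) = 0*(√(4 - 5)*0 - 1) = 0*(√(-1)*0 - 1) = 0*(I*0 - 1) = 0*(0 - 1) = 0*(-1) = 0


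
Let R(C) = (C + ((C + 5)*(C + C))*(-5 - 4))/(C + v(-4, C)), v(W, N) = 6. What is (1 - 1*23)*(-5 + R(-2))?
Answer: -473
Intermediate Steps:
R(C) = (C - 18*C*(5 + C))/(6 + C) (R(C) = (C + ((C + 5)*(C + C))*(-5 - 4))/(C + 6) = (C + ((5 + C)*(2*C))*(-9))/(6 + C) = (C + (2*C*(5 + C))*(-9))/(6 + C) = (C - 18*C*(5 + C))/(6 + C))
(1 - 1*23)*(-5 + R(-2)) = (1 - 1*23)*(-5 - 1*(-2)*(89 + 18*(-2))/(6 - 2)) = (1 - 23)*(-5 - 1*(-2)*(89 - 36)/4) = -22*(-5 - 1*(-2)*¼*53) = -22*(-5 + 53/2) = -22*43/2 = -473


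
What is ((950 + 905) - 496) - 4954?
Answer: -3595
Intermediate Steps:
((950 + 905) - 496) - 4954 = (1855 - 496) - 4954 = 1359 - 4954 = -3595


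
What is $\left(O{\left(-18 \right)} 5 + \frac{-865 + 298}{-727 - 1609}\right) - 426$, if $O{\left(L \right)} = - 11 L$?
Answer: $\frac{1318071}{2336} \approx 564.24$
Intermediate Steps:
$\left(O{\left(-18 \right)} 5 + \frac{-865 + 298}{-727 - 1609}\right) - 426 = \left(\left(-11\right) \left(-18\right) 5 + \frac{-865 + 298}{-727 - 1609}\right) - 426 = \left(198 \cdot 5 - \frac{567}{-2336}\right) - 426 = \left(990 - - \frac{567}{2336}\right) - 426 = \left(990 + \frac{567}{2336}\right) - 426 = \frac{2313207}{2336} - 426 = \frac{1318071}{2336}$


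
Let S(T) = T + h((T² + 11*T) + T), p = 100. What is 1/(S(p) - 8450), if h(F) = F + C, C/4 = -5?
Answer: 1/2830 ≈ 0.00035336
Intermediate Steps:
C = -20 (C = 4*(-5) = -20)
h(F) = -20 + F (h(F) = F - 20 = -20 + F)
S(T) = -20 + T² + 13*T (S(T) = T + (-20 + ((T² + 11*T) + T)) = T + (-20 + (T² + 12*T)) = T + (-20 + T² + 12*T) = -20 + T² + 13*T)
1/(S(p) - 8450) = 1/((-20 + 100 + 100*(12 + 100)) - 8450) = 1/((-20 + 100 + 100*112) - 8450) = 1/((-20 + 100 + 11200) - 8450) = 1/(11280 - 8450) = 1/2830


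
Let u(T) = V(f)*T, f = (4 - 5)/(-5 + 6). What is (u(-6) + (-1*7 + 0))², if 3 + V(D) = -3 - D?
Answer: 529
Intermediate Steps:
f = -1 (f = -1/1 = -1*1 = -1)
V(D) = -6 - D (V(D) = -3 + (-3 - D) = -6 - D)
u(T) = -5*T (u(T) = (-6 - 1*(-1))*T = (-6 + 1)*T = -5*T)
(u(-6) + (-1*7 + 0))² = (-5*(-6) + (-1*7 + 0))² = (30 + (-7 + 0))² = (30 - 7)² = 23² = 529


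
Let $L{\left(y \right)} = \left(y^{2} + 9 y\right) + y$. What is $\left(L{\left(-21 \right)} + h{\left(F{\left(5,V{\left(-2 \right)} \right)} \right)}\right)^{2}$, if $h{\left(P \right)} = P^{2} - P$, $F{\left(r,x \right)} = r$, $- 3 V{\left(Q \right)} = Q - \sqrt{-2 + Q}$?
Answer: $63001$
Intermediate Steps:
$L{\left(y \right)} = y^{2} + 10 y$
$V{\left(Q \right)} = - \frac{Q}{3} + \frac{\sqrt{-2 + Q}}{3}$ ($V{\left(Q \right)} = - \frac{Q - \sqrt{-2 + Q}}{3} = - \frac{Q}{3} + \frac{\sqrt{-2 + Q}}{3}$)
$\left(L{\left(-21 \right)} + h{\left(F{\left(5,V{\left(-2 \right)} \right)} \right)}\right)^{2} = \left(- 21 \left(10 - 21\right) + 5 \left(-1 + 5\right)\right)^{2} = \left(\left(-21\right) \left(-11\right) + 5 \cdot 4\right)^{2} = \left(231 + 20\right)^{2} = 251^{2} = 63001$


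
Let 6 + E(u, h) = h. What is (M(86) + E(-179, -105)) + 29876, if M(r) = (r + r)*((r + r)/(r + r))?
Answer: 29937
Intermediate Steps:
E(u, h) = -6 + h
M(r) = 2*r (M(r) = (2*r)*((2*r)/((2*r))) = (2*r)*((2*r)*(1/(2*r))) = (2*r)*1 = 2*r)
(M(86) + E(-179, -105)) + 29876 = (2*86 + (-6 - 105)) + 29876 = (172 - 111) + 29876 = 61 + 29876 = 29937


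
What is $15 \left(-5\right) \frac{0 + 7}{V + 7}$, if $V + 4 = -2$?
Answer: $-525$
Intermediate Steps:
$V = -6$ ($V = -4 - 2 = -6$)
$15 \left(-5\right) \frac{0 + 7}{V + 7} = 15 \left(-5\right) \frac{0 + 7}{-6 + 7} = - 75 \cdot \frac{7}{1} = - 75 \cdot 7 \cdot 1 = \left(-75\right) 7 = -525$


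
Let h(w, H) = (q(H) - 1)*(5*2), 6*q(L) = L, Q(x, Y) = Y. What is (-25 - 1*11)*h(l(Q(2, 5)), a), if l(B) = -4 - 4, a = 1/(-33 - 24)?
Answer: 6860/19 ≈ 361.05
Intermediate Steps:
a = -1/57 (a = 1/(-57) = -1/57 ≈ -0.017544)
q(L) = L/6
l(B) = -8
h(w, H) = -10 + 5*H/3 (h(w, H) = (H/6 - 1)*(5*2) = (-1 + H/6)*10 = -10 + 5*H/3)
(-25 - 1*11)*h(l(Q(2, 5)), a) = (-25 - 1*11)*(-10 + (5/3)*(-1/57)) = (-25 - 11)*(-10 - 5/171) = -36*(-1715/171) = 6860/19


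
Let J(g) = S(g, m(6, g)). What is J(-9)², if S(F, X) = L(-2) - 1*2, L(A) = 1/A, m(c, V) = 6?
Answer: 25/4 ≈ 6.2500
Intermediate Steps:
S(F, X) = -5/2 (S(F, X) = 1/(-2) - 1*2 = -½ - 2 = -5/2)
J(g) = -5/2
J(-9)² = (-5/2)² = 25/4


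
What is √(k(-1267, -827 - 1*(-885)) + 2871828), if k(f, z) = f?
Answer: √2870561 ≈ 1694.3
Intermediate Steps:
√(k(-1267, -827 - 1*(-885)) + 2871828) = √(-1267 + 2871828) = √2870561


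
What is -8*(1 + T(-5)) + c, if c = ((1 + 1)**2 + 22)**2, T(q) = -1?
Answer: 676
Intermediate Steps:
c = 676 (c = (2**2 + 22)**2 = (4 + 22)**2 = 26**2 = 676)
-8*(1 + T(-5)) + c = -8*(1 - 1) + 676 = -8*0 + 676 = 0 + 676 = 676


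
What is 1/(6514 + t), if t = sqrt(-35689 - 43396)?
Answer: 6514/42511281 - I*sqrt(79085)/42511281 ≈ 0.00015323 - 6.6152e-6*I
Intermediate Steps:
t = I*sqrt(79085) (t = sqrt(-79085) = I*sqrt(79085) ≈ 281.22*I)
1/(6514 + t) = 1/(6514 + I*sqrt(79085))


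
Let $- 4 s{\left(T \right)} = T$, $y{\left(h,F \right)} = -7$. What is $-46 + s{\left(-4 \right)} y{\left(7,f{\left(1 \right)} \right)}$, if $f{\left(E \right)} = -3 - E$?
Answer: $-53$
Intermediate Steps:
$s{\left(T \right)} = - \frac{T}{4}$
$-46 + s{\left(-4 \right)} y{\left(7,f{\left(1 \right)} \right)} = -46 + \left(- \frac{1}{4}\right) \left(-4\right) \left(-7\right) = -46 + 1 \left(-7\right) = -46 - 7 = -53$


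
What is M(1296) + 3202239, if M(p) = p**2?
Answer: 4881855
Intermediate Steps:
M(1296) + 3202239 = 1296**2 + 3202239 = 1679616 + 3202239 = 4881855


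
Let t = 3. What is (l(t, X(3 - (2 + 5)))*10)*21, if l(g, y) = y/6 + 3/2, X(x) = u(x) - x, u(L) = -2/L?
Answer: 945/2 ≈ 472.50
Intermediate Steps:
X(x) = -x - 2/x (X(x) = -2/x - x = -x - 2/x)
l(g, y) = 3/2 + y/6 (l(g, y) = y*(1/6) + 3*(1/2) = y/6 + 3/2 = 3/2 + y/6)
(l(t, X(3 - (2 + 5)))*10)*21 = ((3/2 + (-(3 - (2 + 5)) - 2/(3 - (2 + 5)))/6)*10)*21 = ((3/2 + (-(3 - 1*7) - 2/(3 - 1*7))/6)*10)*21 = ((3/2 + (-(3 - 7) - 2/(3 - 7))/6)*10)*21 = ((3/2 + (-1*(-4) - 2/(-4))/6)*10)*21 = ((3/2 + (4 - 2*(-1/4))/6)*10)*21 = ((3/2 + (4 + 1/2)/6)*10)*21 = ((3/2 + (1/6)*(9/2))*10)*21 = ((3/2 + 3/4)*10)*21 = ((9/4)*10)*21 = (45/2)*21 = 945/2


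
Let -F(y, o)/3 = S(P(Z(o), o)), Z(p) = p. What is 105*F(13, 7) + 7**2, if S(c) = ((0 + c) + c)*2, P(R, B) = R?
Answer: -8771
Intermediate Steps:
S(c) = 4*c (S(c) = (c + c)*2 = (2*c)*2 = 4*c)
F(y, o) = -12*o
105*F(13, 7) + 7**2 = 105*(-12*7) + 7**2 = 105*(-84) + 49 = -8820 + 49 = -8771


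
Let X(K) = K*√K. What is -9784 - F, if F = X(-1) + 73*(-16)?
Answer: -8616 + I ≈ -8616.0 + 1.0*I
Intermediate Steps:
X(K) = K^(3/2)
F = -1168 - I (F = (-1)^(3/2) + 73*(-16) = -I - 1168 = -1168 - I ≈ -1168.0 - 1.0*I)
-9784 - F = -9784 - (-1168 - I) = -9784 + (1168 + I) = -8616 + I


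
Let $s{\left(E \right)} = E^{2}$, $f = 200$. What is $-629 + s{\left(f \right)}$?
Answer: $39371$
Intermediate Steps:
$-629 + s{\left(f \right)} = -629 + 200^{2} = -629 + 40000 = 39371$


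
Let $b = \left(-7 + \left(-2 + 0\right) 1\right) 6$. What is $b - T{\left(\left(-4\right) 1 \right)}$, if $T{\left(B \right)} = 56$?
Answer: $-110$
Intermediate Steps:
$b = -54$ ($b = \left(-7 - 2\right) 6 = \left(-9\right) 6 = -54$)
$b - T{\left(\left(-4\right) 1 \right)} = -54 - 56 = -110$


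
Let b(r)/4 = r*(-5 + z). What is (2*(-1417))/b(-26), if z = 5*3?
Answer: 109/40 ≈ 2.7250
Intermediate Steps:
z = 15
b(r) = 40*r (b(r) = 4*(r*(-5 + 15)) = 4*(r*10) = 4*(10*r) = 40*r)
(2*(-1417))/b(-26) = (2*(-1417))/((40*(-26))) = -2834/(-1040) = -2834*(-1/1040) = 109/40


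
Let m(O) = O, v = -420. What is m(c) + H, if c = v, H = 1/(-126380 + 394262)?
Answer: -112510439/267882 ≈ -420.00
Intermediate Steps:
H = 1/267882 ≈ 3.7330e-6
c = -420
m(c) + H = -420 + 1/267882 = -112510439/267882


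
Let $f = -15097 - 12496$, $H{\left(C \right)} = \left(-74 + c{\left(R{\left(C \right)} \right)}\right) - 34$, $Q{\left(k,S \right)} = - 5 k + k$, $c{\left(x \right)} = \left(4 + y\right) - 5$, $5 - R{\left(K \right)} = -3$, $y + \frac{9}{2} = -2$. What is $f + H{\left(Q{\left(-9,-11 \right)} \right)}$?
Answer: $- \frac{55417}{2} \approx -27709.0$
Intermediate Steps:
$y = - \frac{13}{2}$ ($y = - \frac{9}{2} - 2 = - \frac{13}{2} \approx -6.5$)
$R{\left(K \right)} = 8$ ($R{\left(K \right)} = 5 - -3 = 5 + 3 = 8$)
$c{\left(x \right)} = - \frac{15}{2}$ ($c{\left(x \right)} = \left(4 - \frac{13}{2}\right) - 5 = - \frac{5}{2} - 5 = - \frac{15}{2}$)
$Q{\left(k,S \right)} = - 4 k$
$H{\left(C \right)} = - \frac{231}{2}$ ($H{\left(C \right)} = \left(-74 - \frac{15}{2}\right) - 34 = - \frac{163}{2} - 34 = - \frac{231}{2}$)
$f = -27593$
$f + H{\left(Q{\left(-9,-11 \right)} \right)} = -27593 - \frac{231}{2} = - \frac{55417}{2}$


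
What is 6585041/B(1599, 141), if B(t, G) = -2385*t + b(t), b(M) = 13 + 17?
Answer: -6585041/3813585 ≈ -1.7267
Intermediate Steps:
b(M) = 30
B(t, G) = 30 - 2385*t (B(t, G) = -2385*t + 30 = 30 - 2385*t)
6585041/B(1599, 141) = 6585041/(30 - 2385*1599) = 6585041/(30 - 3813615) = 6585041/(-3813585) = 6585041*(-1/3813585) = -6585041/3813585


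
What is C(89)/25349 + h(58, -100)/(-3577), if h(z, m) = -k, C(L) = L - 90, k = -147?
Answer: -76120/1850477 ≈ -0.041135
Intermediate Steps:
C(L) = -90 + L
h(z, m) = 147 (h(z, m) = -1*(-147) = 147)
C(89)/25349 + h(58, -100)/(-3577) = (-90 + 89)/25349 + 147/(-3577) = -1*1/25349 + 147*(-1/3577) = -1/25349 - 3/73 = -76120/1850477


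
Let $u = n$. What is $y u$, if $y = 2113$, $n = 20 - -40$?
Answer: $126780$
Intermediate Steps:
$n = 60$ ($n = 20 + 40 = 60$)
$u = 60$
$y u = 2113 \cdot 60 = 126780$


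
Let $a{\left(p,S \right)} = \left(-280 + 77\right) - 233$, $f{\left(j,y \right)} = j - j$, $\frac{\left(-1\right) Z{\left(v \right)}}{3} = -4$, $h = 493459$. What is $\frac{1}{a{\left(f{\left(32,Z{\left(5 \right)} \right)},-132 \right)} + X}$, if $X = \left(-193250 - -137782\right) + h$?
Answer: $\frac{1}{437555} \approx 2.2854 \cdot 10^{-6}$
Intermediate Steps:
$Z{\left(v \right)} = 12$ ($Z{\left(v \right)} = \left(-3\right) \left(-4\right) = 12$)
$f{\left(j,y \right)} = 0$
$a{\left(p,S \right)} = -436$ ($a{\left(p,S \right)} = -203 - 233 = -436$)
$X = 437991$ ($X = \left(-193250 - -137782\right) + 493459 = \left(-193250 + 137782\right) + 493459 = -55468 + 493459 = 437991$)
$\frac{1}{a{\left(f{\left(32,Z{\left(5 \right)} \right)},-132 \right)} + X} = \frac{1}{-436 + 437991} = \frac{1}{437555}$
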